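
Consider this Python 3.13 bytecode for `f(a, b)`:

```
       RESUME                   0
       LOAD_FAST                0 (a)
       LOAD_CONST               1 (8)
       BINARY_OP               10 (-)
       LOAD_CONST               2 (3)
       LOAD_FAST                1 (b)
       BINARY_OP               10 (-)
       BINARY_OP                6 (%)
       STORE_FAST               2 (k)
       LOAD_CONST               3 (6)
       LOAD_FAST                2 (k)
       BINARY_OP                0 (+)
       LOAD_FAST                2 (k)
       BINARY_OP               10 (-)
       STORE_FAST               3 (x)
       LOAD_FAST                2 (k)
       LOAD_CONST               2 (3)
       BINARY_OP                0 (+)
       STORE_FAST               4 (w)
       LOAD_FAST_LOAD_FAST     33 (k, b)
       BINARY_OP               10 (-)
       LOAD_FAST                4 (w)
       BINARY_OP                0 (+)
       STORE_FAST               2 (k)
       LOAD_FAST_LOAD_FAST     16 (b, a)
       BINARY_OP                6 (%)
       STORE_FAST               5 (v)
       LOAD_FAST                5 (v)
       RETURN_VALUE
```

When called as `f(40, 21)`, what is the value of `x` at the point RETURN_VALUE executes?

6

LOAD_FAST a → push 40. Stack: [40]
LOAD_CONST → push 8. Stack: [40, 8]
BINARY_OP - → 40 - 8 = 32. Stack: [32]
LOAD_CONST → push 3. Stack: [32, 3]
LOAD_FAST b → push 21. Stack: [32, 3, 21]
BINARY_OP - → 3 - 21 = -18. Stack: [32, -18]
BINARY_OP % → 32 % -18 = -4. Stack: [-4]
STORE_FAST k → k=-4. Stack: []
LOAD_CONST → push 6. Stack: [6]
LOAD_FAST k → push -4. Stack: [6, -4]
BINARY_OP + → 6 + -4 = 2. Stack: [2]
LOAD_FAST k → push -4. Stack: [2, -4]
BINARY_OP - → 2 - -4 = 6. Stack: [6]
STORE_FAST x → x=6. Stack: []
LOAD_FAST k → push -4. Stack: [-4]
LOAD_CONST → push 3. Stack: [-4, 3]
BINARY_OP + → -4 + 3 = -1. Stack: [-1]
STORE_FAST w → w=-1. Stack: []
LOAD_FAST_LOAD_FAST k,b → push -4,21. Stack: [-4, 21]
BINARY_OP - → -4 - 21 = -25. Stack: [-25]
LOAD_FAST w → push -1. Stack: [-25, -1]
BINARY_OP + → -25 + -1 = -26. Stack: [-26]
STORE_FAST k → k=-26. Stack: []
LOAD_FAST_LOAD_FAST b,a → push 21,40. Stack: [21, 40]
BINARY_OP % → 21 % 40 = 21. Stack: [21]
STORE_FAST v → v=21. Stack: []
LOAD_FAST v → push 21. Stack: [21]
RETURN_VALUE → return 21.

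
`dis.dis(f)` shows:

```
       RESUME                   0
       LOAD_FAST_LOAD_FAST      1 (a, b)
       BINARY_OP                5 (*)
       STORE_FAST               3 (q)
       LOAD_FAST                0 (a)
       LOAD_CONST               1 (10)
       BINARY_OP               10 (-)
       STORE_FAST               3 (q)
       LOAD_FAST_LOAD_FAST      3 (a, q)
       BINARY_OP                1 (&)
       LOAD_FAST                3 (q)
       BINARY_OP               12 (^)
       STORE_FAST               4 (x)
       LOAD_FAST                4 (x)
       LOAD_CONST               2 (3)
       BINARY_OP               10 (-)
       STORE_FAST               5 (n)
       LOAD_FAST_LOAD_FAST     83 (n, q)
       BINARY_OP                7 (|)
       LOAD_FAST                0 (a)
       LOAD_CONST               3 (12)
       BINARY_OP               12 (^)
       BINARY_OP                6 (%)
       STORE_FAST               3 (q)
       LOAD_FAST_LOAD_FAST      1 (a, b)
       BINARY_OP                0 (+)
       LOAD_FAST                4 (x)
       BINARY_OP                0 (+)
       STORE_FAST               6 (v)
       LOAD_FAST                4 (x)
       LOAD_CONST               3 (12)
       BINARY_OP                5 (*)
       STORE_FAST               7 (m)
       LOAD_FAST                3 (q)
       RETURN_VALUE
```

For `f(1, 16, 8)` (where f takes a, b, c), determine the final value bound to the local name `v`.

LOAD_FAST_LOAD_FAST a,b → push 1,16. Stack: [1, 16]
BINARY_OP * → 1 * 16 = 16. Stack: [16]
STORE_FAST q → q=16. Stack: []
LOAD_FAST a → push 1. Stack: [1]
LOAD_CONST → push 10. Stack: [1, 10]
BINARY_OP - → 1 - 10 = -9. Stack: [-9]
STORE_FAST q → q=-9. Stack: []
LOAD_FAST_LOAD_FAST a,q → push 1,-9. Stack: [1, -9]
BINARY_OP & → 1 & -9 = 1. Stack: [1]
LOAD_FAST q → push -9. Stack: [1, -9]
BINARY_OP ^ → 1 ^ -9 = -10. Stack: [-10]
STORE_FAST x → x=-10. Stack: []
LOAD_FAST x → push -10. Stack: [-10]
LOAD_CONST → push 3. Stack: [-10, 3]
BINARY_OP - → -10 - 3 = -13. Stack: [-13]
STORE_FAST n → n=-13. Stack: []
LOAD_FAST_LOAD_FAST n,q → push -13,-9. Stack: [-13, -9]
BINARY_OP | → -13 | -9 = -9. Stack: [-9]
LOAD_FAST a → push 1. Stack: [-9, 1]
LOAD_CONST → push 12. Stack: [-9, 1, 12]
BINARY_OP ^ → 1 ^ 12 = 13. Stack: [-9, 13]
BINARY_OP % → -9 % 13 = 4. Stack: [4]
STORE_FAST q → q=4. Stack: []
LOAD_FAST_LOAD_FAST a,b → push 1,16. Stack: [1, 16]
BINARY_OP + → 1 + 16 = 17. Stack: [17]
LOAD_FAST x → push -10. Stack: [17, -10]
BINARY_OP + → 17 + -10 = 7. Stack: [7]
STORE_FAST v → v=7. Stack: []
LOAD_FAST x → push -10. Stack: [-10]
LOAD_CONST → push 12. Stack: [-10, 12]
BINARY_OP * → -10 * 12 = -120. Stack: [-120]
STORE_FAST m → m=-120. Stack: []
LOAD_FAST q → push 4. Stack: [4]
RETURN_VALUE → return 4.

7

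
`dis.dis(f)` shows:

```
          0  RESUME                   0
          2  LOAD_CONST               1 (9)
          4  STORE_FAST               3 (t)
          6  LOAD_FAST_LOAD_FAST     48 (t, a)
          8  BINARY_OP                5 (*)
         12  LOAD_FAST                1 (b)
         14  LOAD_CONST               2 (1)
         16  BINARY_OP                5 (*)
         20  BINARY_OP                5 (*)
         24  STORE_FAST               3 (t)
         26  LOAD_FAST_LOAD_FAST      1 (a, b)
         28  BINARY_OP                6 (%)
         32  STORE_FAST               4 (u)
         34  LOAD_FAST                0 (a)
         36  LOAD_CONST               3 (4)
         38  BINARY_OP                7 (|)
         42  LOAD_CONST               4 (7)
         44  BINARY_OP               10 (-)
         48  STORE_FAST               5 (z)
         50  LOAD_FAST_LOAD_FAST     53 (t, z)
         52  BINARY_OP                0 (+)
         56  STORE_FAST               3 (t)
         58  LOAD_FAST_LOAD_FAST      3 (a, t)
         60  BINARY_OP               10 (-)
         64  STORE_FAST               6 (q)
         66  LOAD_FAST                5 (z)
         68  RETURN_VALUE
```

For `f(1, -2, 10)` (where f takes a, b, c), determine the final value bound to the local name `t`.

LOAD_CONST → push 9. Stack: [9]
STORE_FAST t → t=9. Stack: []
LOAD_FAST_LOAD_FAST t,a → push 9,1. Stack: [9, 1]
BINARY_OP * → 9 * 1 = 9. Stack: [9]
LOAD_FAST b → push -2. Stack: [9, -2]
LOAD_CONST → push 1. Stack: [9, -2, 1]
BINARY_OP * → -2 * 1 = -2. Stack: [9, -2]
BINARY_OP * → 9 * -2 = -18. Stack: [-18]
STORE_FAST t → t=-18. Stack: []
LOAD_FAST_LOAD_FAST a,b → push 1,-2. Stack: [1, -2]
BINARY_OP % → 1 % -2 = -1. Stack: [-1]
STORE_FAST u → u=-1. Stack: []
LOAD_FAST a → push 1. Stack: [1]
LOAD_CONST → push 4. Stack: [1, 4]
BINARY_OP | → 1 | 4 = 5. Stack: [5]
LOAD_CONST → push 7. Stack: [5, 7]
BINARY_OP - → 5 - 7 = -2. Stack: [-2]
STORE_FAST z → z=-2. Stack: []
LOAD_FAST_LOAD_FAST t,z → push -18,-2. Stack: [-18, -2]
BINARY_OP + → -18 + -2 = -20. Stack: [-20]
STORE_FAST t → t=-20. Stack: []
LOAD_FAST_LOAD_FAST a,t → push 1,-20. Stack: [1, -20]
BINARY_OP - → 1 - -20 = 21. Stack: [21]
STORE_FAST q → q=21. Stack: []
LOAD_FAST z → push -2. Stack: [-2]
RETURN_VALUE → return -2.

-20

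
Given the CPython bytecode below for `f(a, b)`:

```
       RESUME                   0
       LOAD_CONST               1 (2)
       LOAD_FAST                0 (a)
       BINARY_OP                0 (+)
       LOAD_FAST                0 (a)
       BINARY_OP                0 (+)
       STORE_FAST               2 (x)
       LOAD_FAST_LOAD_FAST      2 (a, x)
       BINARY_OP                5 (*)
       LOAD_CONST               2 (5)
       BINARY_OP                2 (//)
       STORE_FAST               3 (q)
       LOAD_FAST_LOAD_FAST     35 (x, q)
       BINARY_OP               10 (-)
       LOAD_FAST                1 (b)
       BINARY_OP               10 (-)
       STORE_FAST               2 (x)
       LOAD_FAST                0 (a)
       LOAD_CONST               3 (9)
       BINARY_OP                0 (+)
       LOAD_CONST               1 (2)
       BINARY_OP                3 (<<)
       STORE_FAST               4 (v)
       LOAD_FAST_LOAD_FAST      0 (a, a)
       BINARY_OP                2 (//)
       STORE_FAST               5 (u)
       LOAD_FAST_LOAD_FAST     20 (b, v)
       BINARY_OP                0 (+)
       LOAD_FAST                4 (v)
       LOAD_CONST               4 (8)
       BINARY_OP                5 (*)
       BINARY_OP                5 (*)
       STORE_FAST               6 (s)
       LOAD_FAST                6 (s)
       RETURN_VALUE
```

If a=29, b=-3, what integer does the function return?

181184

LOAD_CONST → push 2. Stack: [2]
LOAD_FAST a → push 29. Stack: [2, 29]
BINARY_OP + → 2 + 29 = 31. Stack: [31]
LOAD_FAST a → push 29. Stack: [31, 29]
BINARY_OP + → 31 + 29 = 60. Stack: [60]
STORE_FAST x → x=60. Stack: []
LOAD_FAST_LOAD_FAST a,x → push 29,60. Stack: [29, 60]
BINARY_OP * → 29 * 60 = 1740. Stack: [1740]
LOAD_CONST → push 5. Stack: [1740, 5]
BINARY_OP // → 1740 // 5 = 348. Stack: [348]
STORE_FAST q → q=348. Stack: []
LOAD_FAST_LOAD_FAST x,q → push 60,348. Stack: [60, 348]
BINARY_OP - → 60 - 348 = -288. Stack: [-288]
LOAD_FAST b → push -3. Stack: [-288, -3]
BINARY_OP - → -288 - -3 = -285. Stack: [-285]
STORE_FAST x → x=-285. Stack: []
LOAD_FAST a → push 29. Stack: [29]
LOAD_CONST → push 9. Stack: [29, 9]
BINARY_OP + → 29 + 9 = 38. Stack: [38]
LOAD_CONST → push 2. Stack: [38, 2]
BINARY_OP << → 38 << 2 = 152. Stack: [152]
STORE_FAST v → v=152. Stack: []
LOAD_FAST_LOAD_FAST a,a → push 29,29. Stack: [29, 29]
BINARY_OP // → 29 // 29 = 1. Stack: [1]
STORE_FAST u → u=1. Stack: []
LOAD_FAST_LOAD_FAST b,v → push -3,152. Stack: [-3, 152]
BINARY_OP + → -3 + 152 = 149. Stack: [149]
LOAD_FAST v → push 152. Stack: [149, 152]
LOAD_CONST → push 8. Stack: [149, 152, 8]
BINARY_OP * → 152 * 8 = 1216. Stack: [149, 1216]
BINARY_OP * → 149 * 1216 = 181184. Stack: [181184]
STORE_FAST s → s=181184. Stack: []
LOAD_FAST s → push 181184. Stack: [181184]
RETURN_VALUE → return 181184.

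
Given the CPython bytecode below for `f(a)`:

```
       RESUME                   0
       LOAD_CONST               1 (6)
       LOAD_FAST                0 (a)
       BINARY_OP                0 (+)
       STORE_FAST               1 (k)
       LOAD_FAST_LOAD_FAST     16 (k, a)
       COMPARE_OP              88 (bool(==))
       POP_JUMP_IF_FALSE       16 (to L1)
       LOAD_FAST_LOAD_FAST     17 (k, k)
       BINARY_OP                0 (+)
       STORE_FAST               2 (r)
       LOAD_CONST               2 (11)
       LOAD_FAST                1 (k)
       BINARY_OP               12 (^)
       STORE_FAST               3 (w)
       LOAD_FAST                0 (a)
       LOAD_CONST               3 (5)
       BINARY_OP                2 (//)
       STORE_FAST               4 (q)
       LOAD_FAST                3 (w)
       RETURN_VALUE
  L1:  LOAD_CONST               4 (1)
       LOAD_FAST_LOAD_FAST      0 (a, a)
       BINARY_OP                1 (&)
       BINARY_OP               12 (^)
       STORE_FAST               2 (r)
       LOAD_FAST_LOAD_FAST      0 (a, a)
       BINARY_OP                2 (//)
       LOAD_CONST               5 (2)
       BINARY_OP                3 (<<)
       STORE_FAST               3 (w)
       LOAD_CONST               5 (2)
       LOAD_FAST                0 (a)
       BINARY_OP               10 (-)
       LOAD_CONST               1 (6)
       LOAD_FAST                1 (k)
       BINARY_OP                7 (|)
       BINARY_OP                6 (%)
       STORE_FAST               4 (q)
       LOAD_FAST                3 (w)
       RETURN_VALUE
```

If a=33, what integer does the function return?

4

LOAD_CONST → push 6. Stack: [6]
LOAD_FAST a → push 33. Stack: [6, 33]
BINARY_OP + → 6 + 33 = 39. Stack: [39]
STORE_FAST k → k=39. Stack: []
LOAD_FAST_LOAD_FAST k,a → push 39,33. Stack: [39, 33]
COMPARE_OP bool(==) → 39 vs 33 = False. Stack: [False]
POP_JUMP_IF_FALSE → pop False; jump. Stack: []
LOAD_CONST → push 1. Stack: [1]
LOAD_FAST_LOAD_FAST a,a → push 33,33. Stack: [1, 33, 33]
BINARY_OP & → 33 & 33 = 33. Stack: [1, 33]
BINARY_OP ^ → 1 ^ 33 = 32. Stack: [32]
STORE_FAST r → r=32. Stack: []
LOAD_FAST_LOAD_FAST a,a → push 33,33. Stack: [33, 33]
BINARY_OP // → 33 // 33 = 1. Stack: [1]
LOAD_CONST → push 2. Stack: [1, 2]
BINARY_OP << → 1 << 2 = 4. Stack: [4]
STORE_FAST w → w=4. Stack: []
LOAD_CONST → push 2. Stack: [2]
LOAD_FAST a → push 33. Stack: [2, 33]
BINARY_OP - → 2 - 33 = -31. Stack: [-31]
LOAD_CONST → push 6. Stack: [-31, 6]
LOAD_FAST k → push 39. Stack: [-31, 6, 39]
BINARY_OP | → 6 | 39 = 39. Stack: [-31, 39]
BINARY_OP % → -31 % 39 = 8. Stack: [8]
STORE_FAST q → q=8. Stack: []
LOAD_FAST w → push 4. Stack: [4]
RETURN_VALUE → return 4.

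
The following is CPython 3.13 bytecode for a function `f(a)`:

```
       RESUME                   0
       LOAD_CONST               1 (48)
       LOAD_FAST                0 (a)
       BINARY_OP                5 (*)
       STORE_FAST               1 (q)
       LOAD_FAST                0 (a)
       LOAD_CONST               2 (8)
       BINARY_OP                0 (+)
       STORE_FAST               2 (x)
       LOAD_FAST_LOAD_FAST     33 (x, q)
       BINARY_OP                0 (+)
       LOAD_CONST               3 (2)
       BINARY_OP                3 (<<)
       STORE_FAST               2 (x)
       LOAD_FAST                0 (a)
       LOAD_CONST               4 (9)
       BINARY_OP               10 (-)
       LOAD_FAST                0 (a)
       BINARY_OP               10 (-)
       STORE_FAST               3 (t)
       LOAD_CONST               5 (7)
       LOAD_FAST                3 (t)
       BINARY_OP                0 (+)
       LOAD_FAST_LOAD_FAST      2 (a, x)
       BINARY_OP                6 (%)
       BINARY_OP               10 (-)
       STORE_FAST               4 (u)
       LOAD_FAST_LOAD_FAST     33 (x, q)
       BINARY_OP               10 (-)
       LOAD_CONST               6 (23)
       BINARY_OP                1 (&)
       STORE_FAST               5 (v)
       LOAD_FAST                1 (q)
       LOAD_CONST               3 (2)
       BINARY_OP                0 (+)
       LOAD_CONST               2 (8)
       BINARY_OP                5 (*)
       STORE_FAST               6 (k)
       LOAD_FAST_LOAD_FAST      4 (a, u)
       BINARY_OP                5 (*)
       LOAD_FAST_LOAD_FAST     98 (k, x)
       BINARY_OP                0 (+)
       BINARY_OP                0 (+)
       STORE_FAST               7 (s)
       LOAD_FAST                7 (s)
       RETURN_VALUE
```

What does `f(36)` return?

19560

LOAD_CONST → push 48. Stack: [48]
LOAD_FAST a → push 36. Stack: [48, 36]
BINARY_OP * → 48 * 36 = 1728. Stack: [1728]
STORE_FAST q → q=1728. Stack: []
LOAD_FAST a → push 36. Stack: [36]
LOAD_CONST → push 8. Stack: [36, 8]
BINARY_OP + → 36 + 8 = 44. Stack: [44]
STORE_FAST x → x=44. Stack: []
LOAD_FAST_LOAD_FAST x,q → push 44,1728. Stack: [44, 1728]
BINARY_OP + → 44 + 1728 = 1772. Stack: [1772]
LOAD_CONST → push 2. Stack: [1772, 2]
BINARY_OP << → 1772 << 2 = 7088. Stack: [7088]
STORE_FAST x → x=7088. Stack: []
LOAD_FAST a → push 36. Stack: [36]
LOAD_CONST → push 9. Stack: [36, 9]
BINARY_OP - → 36 - 9 = 27. Stack: [27]
LOAD_FAST a → push 36. Stack: [27, 36]
BINARY_OP - → 27 - 36 = -9. Stack: [-9]
STORE_FAST t → t=-9. Stack: []
LOAD_CONST → push 7. Stack: [7]
LOAD_FAST t → push -9. Stack: [7, -9]
BINARY_OP + → 7 + -9 = -2. Stack: [-2]
LOAD_FAST_LOAD_FAST a,x → push 36,7088. Stack: [-2, 36, 7088]
BINARY_OP % → 36 % 7088 = 36. Stack: [-2, 36]
BINARY_OP - → -2 - 36 = -38. Stack: [-38]
STORE_FAST u → u=-38. Stack: []
LOAD_FAST_LOAD_FAST x,q → push 7088,1728. Stack: [7088, 1728]
BINARY_OP - → 7088 - 1728 = 5360. Stack: [5360]
LOAD_CONST → push 23. Stack: [5360, 23]
BINARY_OP & → 5360 & 23 = 16. Stack: [16]
STORE_FAST v → v=16. Stack: []
LOAD_FAST q → push 1728. Stack: [1728]
LOAD_CONST → push 2. Stack: [1728, 2]
BINARY_OP + → 1728 + 2 = 1730. Stack: [1730]
LOAD_CONST → push 8. Stack: [1730, 8]
BINARY_OP * → 1730 * 8 = 13840. Stack: [13840]
STORE_FAST k → k=13840. Stack: []
LOAD_FAST_LOAD_FAST a,u → push 36,-38. Stack: [36, -38]
BINARY_OP * → 36 * -38 = -1368. Stack: [-1368]
LOAD_FAST_LOAD_FAST k,x → push 13840,7088. Stack: [-1368, 13840, 7088]
BINARY_OP + → 13840 + 7088 = 20928. Stack: [-1368, 20928]
BINARY_OP + → -1368 + 20928 = 19560. Stack: [19560]
STORE_FAST s → s=19560. Stack: []
LOAD_FAST s → push 19560. Stack: [19560]
RETURN_VALUE → return 19560.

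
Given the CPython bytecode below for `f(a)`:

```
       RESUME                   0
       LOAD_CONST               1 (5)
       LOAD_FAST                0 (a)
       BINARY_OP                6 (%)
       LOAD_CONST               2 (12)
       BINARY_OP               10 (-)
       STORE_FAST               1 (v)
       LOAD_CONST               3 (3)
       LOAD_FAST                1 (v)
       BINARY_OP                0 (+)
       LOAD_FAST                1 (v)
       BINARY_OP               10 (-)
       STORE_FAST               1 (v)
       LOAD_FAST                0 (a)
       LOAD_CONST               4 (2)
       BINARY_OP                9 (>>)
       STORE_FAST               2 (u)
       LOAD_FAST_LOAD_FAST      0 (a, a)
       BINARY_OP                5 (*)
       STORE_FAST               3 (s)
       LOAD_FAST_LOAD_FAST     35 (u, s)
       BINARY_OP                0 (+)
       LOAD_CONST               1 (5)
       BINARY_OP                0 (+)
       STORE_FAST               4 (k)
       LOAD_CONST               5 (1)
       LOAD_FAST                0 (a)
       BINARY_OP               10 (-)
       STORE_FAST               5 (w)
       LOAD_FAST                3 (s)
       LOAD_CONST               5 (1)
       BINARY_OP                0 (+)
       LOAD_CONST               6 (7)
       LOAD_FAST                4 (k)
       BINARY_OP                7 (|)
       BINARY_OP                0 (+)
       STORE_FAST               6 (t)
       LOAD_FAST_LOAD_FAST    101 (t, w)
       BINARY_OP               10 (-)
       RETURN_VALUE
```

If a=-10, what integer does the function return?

LOAD_CONST → push 5. Stack: [5]
LOAD_FAST a → push -10. Stack: [5, -10]
BINARY_OP % → 5 % -10 = -5. Stack: [-5]
LOAD_CONST → push 12. Stack: [-5, 12]
BINARY_OP - → -5 - 12 = -17. Stack: [-17]
STORE_FAST v → v=-17. Stack: []
LOAD_CONST → push 3. Stack: [3]
LOAD_FAST v → push -17. Stack: [3, -17]
BINARY_OP + → 3 + -17 = -14. Stack: [-14]
LOAD_FAST v → push -17. Stack: [-14, -17]
BINARY_OP - → -14 - -17 = 3. Stack: [3]
STORE_FAST v → v=3. Stack: []
LOAD_FAST a → push -10. Stack: [-10]
LOAD_CONST → push 2. Stack: [-10, 2]
BINARY_OP >> → -10 >> 2 = -3. Stack: [-3]
STORE_FAST u → u=-3. Stack: []
LOAD_FAST_LOAD_FAST a,a → push -10,-10. Stack: [-10, -10]
BINARY_OP * → -10 * -10 = 100. Stack: [100]
STORE_FAST s → s=100. Stack: []
LOAD_FAST_LOAD_FAST u,s → push -3,100. Stack: [-3, 100]
BINARY_OP + → -3 + 100 = 97. Stack: [97]
LOAD_CONST → push 5. Stack: [97, 5]
BINARY_OP + → 97 + 5 = 102. Stack: [102]
STORE_FAST k → k=102. Stack: []
LOAD_CONST → push 1. Stack: [1]
LOAD_FAST a → push -10. Stack: [1, -10]
BINARY_OP - → 1 - -10 = 11. Stack: [11]
STORE_FAST w → w=11. Stack: []
LOAD_FAST s → push 100. Stack: [100]
LOAD_CONST → push 1. Stack: [100, 1]
BINARY_OP + → 100 + 1 = 101. Stack: [101]
LOAD_CONST → push 7. Stack: [101, 7]
LOAD_FAST k → push 102. Stack: [101, 7, 102]
BINARY_OP | → 7 | 102 = 103. Stack: [101, 103]
BINARY_OP + → 101 + 103 = 204. Stack: [204]
STORE_FAST t → t=204. Stack: []
LOAD_FAST_LOAD_FAST t,w → push 204,11. Stack: [204, 11]
BINARY_OP - → 204 - 11 = 193. Stack: [193]
RETURN_VALUE → return 193.

193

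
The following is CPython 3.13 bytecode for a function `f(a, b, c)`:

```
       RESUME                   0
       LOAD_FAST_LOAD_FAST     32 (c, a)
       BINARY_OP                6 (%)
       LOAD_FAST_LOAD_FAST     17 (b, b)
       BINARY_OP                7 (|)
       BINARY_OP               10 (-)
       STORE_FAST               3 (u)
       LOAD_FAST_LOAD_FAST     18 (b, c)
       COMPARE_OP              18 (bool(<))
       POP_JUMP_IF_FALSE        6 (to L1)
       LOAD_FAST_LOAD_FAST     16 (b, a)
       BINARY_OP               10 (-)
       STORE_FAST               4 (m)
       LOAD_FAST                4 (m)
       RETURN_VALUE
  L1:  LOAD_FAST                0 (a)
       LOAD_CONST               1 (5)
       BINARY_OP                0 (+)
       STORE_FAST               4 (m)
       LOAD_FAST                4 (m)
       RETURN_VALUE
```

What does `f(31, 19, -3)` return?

36

LOAD_FAST_LOAD_FAST c,a → push -3,31. Stack: [-3, 31]
BINARY_OP % → -3 % 31 = 28. Stack: [28]
LOAD_FAST_LOAD_FAST b,b → push 19,19. Stack: [28, 19, 19]
BINARY_OP | → 19 | 19 = 19. Stack: [28, 19]
BINARY_OP - → 28 - 19 = 9. Stack: [9]
STORE_FAST u → u=9. Stack: []
LOAD_FAST_LOAD_FAST b,c → push 19,-3. Stack: [19, -3]
COMPARE_OP bool(<) → 19 vs -3 = False. Stack: [False]
POP_JUMP_IF_FALSE → pop False; jump. Stack: []
LOAD_FAST a → push 31. Stack: [31]
LOAD_CONST → push 5. Stack: [31, 5]
BINARY_OP + → 31 + 5 = 36. Stack: [36]
STORE_FAST m → m=36. Stack: []
LOAD_FAST m → push 36. Stack: [36]
RETURN_VALUE → return 36.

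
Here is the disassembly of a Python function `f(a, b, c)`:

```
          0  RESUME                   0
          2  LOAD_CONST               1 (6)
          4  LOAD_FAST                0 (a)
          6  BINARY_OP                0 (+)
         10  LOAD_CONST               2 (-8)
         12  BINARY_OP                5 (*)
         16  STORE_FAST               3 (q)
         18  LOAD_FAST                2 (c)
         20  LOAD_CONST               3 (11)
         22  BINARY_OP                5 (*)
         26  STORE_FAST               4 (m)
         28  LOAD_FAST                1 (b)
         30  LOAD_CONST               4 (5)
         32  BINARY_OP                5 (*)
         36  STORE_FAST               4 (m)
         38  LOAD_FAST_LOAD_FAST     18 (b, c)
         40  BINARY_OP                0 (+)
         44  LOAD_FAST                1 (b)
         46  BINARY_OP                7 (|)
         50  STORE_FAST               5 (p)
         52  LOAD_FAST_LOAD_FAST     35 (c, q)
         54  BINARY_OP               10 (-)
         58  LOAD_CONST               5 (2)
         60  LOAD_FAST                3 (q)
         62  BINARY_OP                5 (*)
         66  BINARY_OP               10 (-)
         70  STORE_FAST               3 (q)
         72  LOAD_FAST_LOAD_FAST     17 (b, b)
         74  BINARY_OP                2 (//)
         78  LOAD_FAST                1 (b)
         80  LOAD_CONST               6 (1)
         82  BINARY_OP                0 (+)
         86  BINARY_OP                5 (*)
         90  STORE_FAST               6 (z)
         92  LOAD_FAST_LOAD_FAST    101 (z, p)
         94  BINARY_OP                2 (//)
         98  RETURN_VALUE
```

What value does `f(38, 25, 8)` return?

0

LOAD_CONST → push 6. Stack: [6]
LOAD_FAST a → push 38. Stack: [6, 38]
BINARY_OP + → 6 + 38 = 44. Stack: [44]
LOAD_CONST → push -8. Stack: [44, -8]
BINARY_OP * → 44 * -8 = -352. Stack: [-352]
STORE_FAST q → q=-352. Stack: []
LOAD_FAST c → push 8. Stack: [8]
LOAD_CONST → push 11. Stack: [8, 11]
BINARY_OP * → 8 * 11 = 88. Stack: [88]
STORE_FAST m → m=88. Stack: []
LOAD_FAST b → push 25. Stack: [25]
LOAD_CONST → push 5. Stack: [25, 5]
BINARY_OP * → 25 * 5 = 125. Stack: [125]
STORE_FAST m → m=125. Stack: []
LOAD_FAST_LOAD_FAST b,c → push 25,8. Stack: [25, 8]
BINARY_OP + → 25 + 8 = 33. Stack: [33]
LOAD_FAST b → push 25. Stack: [33, 25]
BINARY_OP | → 33 | 25 = 57. Stack: [57]
STORE_FAST p → p=57. Stack: []
LOAD_FAST_LOAD_FAST c,q → push 8,-352. Stack: [8, -352]
BINARY_OP - → 8 - -352 = 360. Stack: [360]
LOAD_CONST → push 2. Stack: [360, 2]
LOAD_FAST q → push -352. Stack: [360, 2, -352]
BINARY_OP * → 2 * -352 = -704. Stack: [360, -704]
BINARY_OP - → 360 - -704 = 1064. Stack: [1064]
STORE_FAST q → q=1064. Stack: []
LOAD_FAST_LOAD_FAST b,b → push 25,25. Stack: [25, 25]
BINARY_OP // → 25 // 25 = 1. Stack: [1]
LOAD_FAST b → push 25. Stack: [1, 25]
LOAD_CONST → push 1. Stack: [1, 25, 1]
BINARY_OP + → 25 + 1 = 26. Stack: [1, 26]
BINARY_OP * → 1 * 26 = 26. Stack: [26]
STORE_FAST z → z=26. Stack: []
LOAD_FAST_LOAD_FAST z,p → push 26,57. Stack: [26, 57]
BINARY_OP // → 26 // 57 = 0. Stack: [0]
RETURN_VALUE → return 0.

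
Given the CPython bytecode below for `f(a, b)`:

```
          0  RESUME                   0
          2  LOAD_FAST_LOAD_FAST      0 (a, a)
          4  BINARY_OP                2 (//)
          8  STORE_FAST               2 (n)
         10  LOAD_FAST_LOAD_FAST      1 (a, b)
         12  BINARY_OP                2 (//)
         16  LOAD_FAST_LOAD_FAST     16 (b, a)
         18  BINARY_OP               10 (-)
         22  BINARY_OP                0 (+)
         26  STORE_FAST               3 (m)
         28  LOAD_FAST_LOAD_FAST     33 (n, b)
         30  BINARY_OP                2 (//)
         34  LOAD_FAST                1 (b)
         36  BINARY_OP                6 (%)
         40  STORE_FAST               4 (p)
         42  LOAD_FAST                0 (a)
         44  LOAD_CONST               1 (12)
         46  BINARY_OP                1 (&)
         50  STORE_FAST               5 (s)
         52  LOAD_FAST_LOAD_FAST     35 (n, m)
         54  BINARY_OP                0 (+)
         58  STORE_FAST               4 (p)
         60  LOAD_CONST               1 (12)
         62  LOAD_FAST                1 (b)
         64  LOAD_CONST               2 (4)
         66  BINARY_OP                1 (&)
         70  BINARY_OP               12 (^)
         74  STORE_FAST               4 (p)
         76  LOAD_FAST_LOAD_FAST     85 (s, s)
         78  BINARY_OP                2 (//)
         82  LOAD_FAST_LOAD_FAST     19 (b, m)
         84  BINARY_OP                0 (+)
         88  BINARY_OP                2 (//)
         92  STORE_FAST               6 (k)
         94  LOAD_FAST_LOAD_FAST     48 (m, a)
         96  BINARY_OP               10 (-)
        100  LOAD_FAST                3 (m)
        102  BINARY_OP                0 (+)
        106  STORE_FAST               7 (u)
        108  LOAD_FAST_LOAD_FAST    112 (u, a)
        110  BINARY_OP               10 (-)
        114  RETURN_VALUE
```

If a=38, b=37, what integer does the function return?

-76

LOAD_FAST_LOAD_FAST a,a → push 38,38. Stack: [38, 38]
BINARY_OP // → 38 // 38 = 1. Stack: [1]
STORE_FAST n → n=1. Stack: []
LOAD_FAST_LOAD_FAST a,b → push 38,37. Stack: [38, 37]
BINARY_OP // → 38 // 37 = 1. Stack: [1]
LOAD_FAST_LOAD_FAST b,a → push 37,38. Stack: [1, 37, 38]
BINARY_OP - → 37 - 38 = -1. Stack: [1, -1]
BINARY_OP + → 1 + -1 = 0. Stack: [0]
STORE_FAST m → m=0. Stack: []
LOAD_FAST_LOAD_FAST n,b → push 1,37. Stack: [1, 37]
BINARY_OP // → 1 // 37 = 0. Stack: [0]
LOAD_FAST b → push 37. Stack: [0, 37]
BINARY_OP % → 0 % 37 = 0. Stack: [0]
STORE_FAST p → p=0. Stack: []
LOAD_FAST a → push 38. Stack: [38]
LOAD_CONST → push 12. Stack: [38, 12]
BINARY_OP & → 38 & 12 = 4. Stack: [4]
STORE_FAST s → s=4. Stack: []
LOAD_FAST_LOAD_FAST n,m → push 1,0. Stack: [1, 0]
BINARY_OP + → 1 + 0 = 1. Stack: [1]
STORE_FAST p → p=1. Stack: []
LOAD_CONST → push 12. Stack: [12]
LOAD_FAST b → push 37. Stack: [12, 37]
LOAD_CONST → push 4. Stack: [12, 37, 4]
BINARY_OP & → 37 & 4 = 4. Stack: [12, 4]
BINARY_OP ^ → 12 ^ 4 = 8. Stack: [8]
STORE_FAST p → p=8. Stack: []
LOAD_FAST_LOAD_FAST s,s → push 4,4. Stack: [4, 4]
BINARY_OP // → 4 // 4 = 1. Stack: [1]
LOAD_FAST_LOAD_FAST b,m → push 37,0. Stack: [1, 37, 0]
BINARY_OP + → 37 + 0 = 37. Stack: [1, 37]
BINARY_OP // → 1 // 37 = 0. Stack: [0]
STORE_FAST k → k=0. Stack: []
LOAD_FAST_LOAD_FAST m,a → push 0,38. Stack: [0, 38]
BINARY_OP - → 0 - 38 = -38. Stack: [-38]
LOAD_FAST m → push 0. Stack: [-38, 0]
BINARY_OP + → -38 + 0 = -38. Stack: [-38]
STORE_FAST u → u=-38. Stack: []
LOAD_FAST_LOAD_FAST u,a → push -38,38. Stack: [-38, 38]
BINARY_OP - → -38 - 38 = -76. Stack: [-76]
RETURN_VALUE → return -76.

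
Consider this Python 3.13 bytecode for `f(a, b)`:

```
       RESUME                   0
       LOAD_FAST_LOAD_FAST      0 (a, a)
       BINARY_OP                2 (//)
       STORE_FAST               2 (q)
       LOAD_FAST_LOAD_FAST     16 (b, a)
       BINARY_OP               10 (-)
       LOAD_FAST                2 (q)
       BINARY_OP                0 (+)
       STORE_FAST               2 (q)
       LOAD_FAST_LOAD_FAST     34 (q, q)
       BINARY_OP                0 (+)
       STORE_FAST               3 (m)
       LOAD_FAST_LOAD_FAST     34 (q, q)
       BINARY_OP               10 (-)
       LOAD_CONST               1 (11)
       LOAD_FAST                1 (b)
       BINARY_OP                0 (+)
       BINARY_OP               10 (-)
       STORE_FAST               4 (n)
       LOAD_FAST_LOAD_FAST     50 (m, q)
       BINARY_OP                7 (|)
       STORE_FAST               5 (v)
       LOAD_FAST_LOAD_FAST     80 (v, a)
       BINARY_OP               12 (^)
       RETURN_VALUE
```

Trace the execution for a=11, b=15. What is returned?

LOAD_FAST_LOAD_FAST a,a → push 11,11. Stack: [11, 11]
BINARY_OP // → 11 // 11 = 1. Stack: [1]
STORE_FAST q → q=1. Stack: []
LOAD_FAST_LOAD_FAST b,a → push 15,11. Stack: [15, 11]
BINARY_OP - → 15 - 11 = 4. Stack: [4]
LOAD_FAST q → push 1. Stack: [4, 1]
BINARY_OP + → 4 + 1 = 5. Stack: [5]
STORE_FAST q → q=5. Stack: []
LOAD_FAST_LOAD_FAST q,q → push 5,5. Stack: [5, 5]
BINARY_OP + → 5 + 5 = 10. Stack: [10]
STORE_FAST m → m=10. Stack: []
LOAD_FAST_LOAD_FAST q,q → push 5,5. Stack: [5, 5]
BINARY_OP - → 5 - 5 = 0. Stack: [0]
LOAD_CONST → push 11. Stack: [0, 11]
LOAD_FAST b → push 15. Stack: [0, 11, 15]
BINARY_OP + → 11 + 15 = 26. Stack: [0, 26]
BINARY_OP - → 0 - 26 = -26. Stack: [-26]
STORE_FAST n → n=-26. Stack: []
LOAD_FAST_LOAD_FAST m,q → push 10,5. Stack: [10, 5]
BINARY_OP | → 10 | 5 = 15. Stack: [15]
STORE_FAST v → v=15. Stack: []
LOAD_FAST_LOAD_FAST v,a → push 15,11. Stack: [15, 11]
BINARY_OP ^ → 15 ^ 11 = 4. Stack: [4]
RETURN_VALUE → return 4.

4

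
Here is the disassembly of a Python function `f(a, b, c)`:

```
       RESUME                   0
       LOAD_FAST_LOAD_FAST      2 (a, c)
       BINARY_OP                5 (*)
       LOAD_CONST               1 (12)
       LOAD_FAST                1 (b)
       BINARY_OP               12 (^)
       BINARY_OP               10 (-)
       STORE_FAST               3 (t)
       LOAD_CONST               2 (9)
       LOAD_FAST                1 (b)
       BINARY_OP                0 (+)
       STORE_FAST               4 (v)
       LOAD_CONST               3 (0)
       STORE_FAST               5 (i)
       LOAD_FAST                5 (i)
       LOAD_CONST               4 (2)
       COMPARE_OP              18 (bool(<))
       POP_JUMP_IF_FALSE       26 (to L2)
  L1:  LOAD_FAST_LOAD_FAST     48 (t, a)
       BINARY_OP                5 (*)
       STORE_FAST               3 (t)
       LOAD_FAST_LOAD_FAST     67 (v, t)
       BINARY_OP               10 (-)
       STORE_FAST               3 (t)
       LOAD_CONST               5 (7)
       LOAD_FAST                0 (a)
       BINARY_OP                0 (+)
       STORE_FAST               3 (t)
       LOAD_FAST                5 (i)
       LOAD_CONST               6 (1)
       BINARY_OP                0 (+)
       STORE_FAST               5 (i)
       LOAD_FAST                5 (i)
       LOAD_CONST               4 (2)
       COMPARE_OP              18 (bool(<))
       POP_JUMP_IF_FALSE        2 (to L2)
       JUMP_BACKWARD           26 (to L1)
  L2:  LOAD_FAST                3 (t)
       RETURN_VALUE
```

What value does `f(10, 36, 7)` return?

LOAD_FAST_LOAD_FAST a,c → push 10,7. Stack: [10, 7]
BINARY_OP * → 10 * 7 = 70. Stack: [70]
LOAD_CONST → push 12. Stack: [70, 12]
LOAD_FAST b → push 36. Stack: [70, 12, 36]
BINARY_OP ^ → 12 ^ 36 = 40. Stack: [70, 40]
BINARY_OP - → 70 - 40 = 30. Stack: [30]
STORE_FAST t → t=30. Stack: []
LOAD_CONST → push 9. Stack: [9]
LOAD_FAST b → push 36. Stack: [9, 36]
BINARY_OP + → 9 + 36 = 45. Stack: [45]
STORE_FAST v → v=45. Stack: []
LOAD_CONST → push 0. Stack: [0]
STORE_FAST i → i=0. Stack: []
LOAD_FAST i → push 0. Stack: [0]
LOAD_CONST → push 2. Stack: [0, 2]
COMPARE_OP bool(<) → 0 vs 2 = True. Stack: [True]
POP_JUMP_IF_FALSE → pop True; no jump. Stack: []
LOAD_FAST_LOAD_FAST t,a → push 30,10. Stack: [30, 10]
BINARY_OP * → 30 * 10 = 300. Stack: [300]
STORE_FAST t → t=300. Stack: []
LOAD_FAST_LOAD_FAST v,t → push 45,300. Stack: [45, 300]
BINARY_OP - → 45 - 300 = -255. Stack: [-255]
STORE_FAST t → t=-255. Stack: []
LOAD_CONST → push 7. Stack: [7]
LOAD_FAST a → push 10. Stack: [7, 10]
BINARY_OP + → 7 + 10 = 17. Stack: [17]
STORE_FAST t → t=17. Stack: []
LOAD_FAST i → push 0. Stack: [0]
LOAD_CONST → push 1. Stack: [0, 1]
BINARY_OP + → 0 + 1 = 1. Stack: [1]
STORE_FAST i → i=1. Stack: []
LOAD_FAST i → push 1. Stack: [1]
LOAD_CONST → push 2. Stack: [1, 2]
COMPARE_OP bool(<) → 1 vs 2 = True. Stack: [True]
POP_JUMP_IF_FALSE → pop True; no jump. Stack: []
LOAD_FAST_LOAD_FAST t,a → push 17,10. Stack: [17, 10]
BINARY_OP * → 17 * 10 = 170. Stack: [170]
STORE_FAST t → t=170. Stack: []
LOAD_FAST_LOAD_FAST v,t → push 45,170. Stack: [45, 170]
BINARY_OP - → 45 - 170 = -125. Stack: [-125]
STORE_FAST t → t=-125. Stack: []
LOAD_CONST → push 7. Stack: [7]
LOAD_FAST a → push 10. Stack: [7, 10]
BINARY_OP + → 7 + 10 = 17. Stack: [17]
STORE_FAST t → t=17. Stack: []
LOAD_FAST i → push 1. Stack: [1]
LOAD_CONST → push 1. Stack: [1, 1]
BINARY_OP + → 1 + 1 = 2. Stack: [2]
STORE_FAST i → i=2. Stack: []
LOAD_FAST i → push 2. Stack: [2]
LOAD_CONST → push 2. Stack: [2, 2]
COMPARE_OP bool(<) → 2 vs 2 = False. Stack: [False]
POP_JUMP_IF_FALSE → pop False; jump. Stack: []
LOAD_FAST t → push 17. Stack: [17]
RETURN_VALUE → return 17.

17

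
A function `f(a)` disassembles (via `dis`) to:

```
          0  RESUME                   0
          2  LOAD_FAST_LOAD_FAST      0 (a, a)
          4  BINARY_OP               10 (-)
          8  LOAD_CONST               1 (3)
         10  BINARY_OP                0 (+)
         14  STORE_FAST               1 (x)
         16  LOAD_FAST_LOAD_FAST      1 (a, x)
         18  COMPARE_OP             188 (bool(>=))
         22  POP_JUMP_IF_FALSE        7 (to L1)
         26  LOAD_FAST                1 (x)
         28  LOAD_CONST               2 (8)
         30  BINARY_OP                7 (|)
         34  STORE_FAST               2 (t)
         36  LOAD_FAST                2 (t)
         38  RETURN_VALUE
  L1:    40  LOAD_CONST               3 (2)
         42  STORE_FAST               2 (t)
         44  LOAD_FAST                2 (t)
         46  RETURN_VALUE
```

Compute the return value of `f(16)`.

11

LOAD_FAST_LOAD_FAST a,a → push 16,16. Stack: [16, 16]
BINARY_OP - → 16 - 16 = 0. Stack: [0]
LOAD_CONST → push 3. Stack: [0, 3]
BINARY_OP + → 0 + 3 = 3. Stack: [3]
STORE_FAST x → x=3. Stack: []
LOAD_FAST_LOAD_FAST a,x → push 16,3. Stack: [16, 3]
COMPARE_OP bool(>=) → 16 vs 3 = True. Stack: [True]
POP_JUMP_IF_FALSE → pop True; no jump. Stack: []
LOAD_FAST x → push 3. Stack: [3]
LOAD_CONST → push 8. Stack: [3, 8]
BINARY_OP | → 3 | 8 = 11. Stack: [11]
STORE_FAST t → t=11. Stack: []
LOAD_FAST t → push 11. Stack: [11]
RETURN_VALUE → return 11.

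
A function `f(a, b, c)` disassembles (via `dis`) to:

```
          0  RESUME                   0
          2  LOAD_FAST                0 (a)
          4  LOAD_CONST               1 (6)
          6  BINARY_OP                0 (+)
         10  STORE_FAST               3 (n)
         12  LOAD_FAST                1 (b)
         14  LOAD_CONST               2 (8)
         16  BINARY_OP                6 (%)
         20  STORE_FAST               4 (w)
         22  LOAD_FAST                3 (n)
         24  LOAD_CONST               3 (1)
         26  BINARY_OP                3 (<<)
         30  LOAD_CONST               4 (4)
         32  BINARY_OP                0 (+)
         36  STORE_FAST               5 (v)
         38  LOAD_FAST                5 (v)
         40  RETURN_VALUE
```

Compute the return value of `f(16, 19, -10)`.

LOAD_FAST a → push 16. Stack: [16]
LOAD_CONST → push 6. Stack: [16, 6]
BINARY_OP + → 16 + 6 = 22. Stack: [22]
STORE_FAST n → n=22. Stack: []
LOAD_FAST b → push 19. Stack: [19]
LOAD_CONST → push 8. Stack: [19, 8]
BINARY_OP % → 19 % 8 = 3. Stack: [3]
STORE_FAST w → w=3. Stack: []
LOAD_FAST n → push 22. Stack: [22]
LOAD_CONST → push 1. Stack: [22, 1]
BINARY_OP << → 22 << 1 = 44. Stack: [44]
LOAD_CONST → push 4. Stack: [44, 4]
BINARY_OP + → 44 + 4 = 48. Stack: [48]
STORE_FAST v → v=48. Stack: []
LOAD_FAST v → push 48. Stack: [48]
RETURN_VALUE → return 48.

48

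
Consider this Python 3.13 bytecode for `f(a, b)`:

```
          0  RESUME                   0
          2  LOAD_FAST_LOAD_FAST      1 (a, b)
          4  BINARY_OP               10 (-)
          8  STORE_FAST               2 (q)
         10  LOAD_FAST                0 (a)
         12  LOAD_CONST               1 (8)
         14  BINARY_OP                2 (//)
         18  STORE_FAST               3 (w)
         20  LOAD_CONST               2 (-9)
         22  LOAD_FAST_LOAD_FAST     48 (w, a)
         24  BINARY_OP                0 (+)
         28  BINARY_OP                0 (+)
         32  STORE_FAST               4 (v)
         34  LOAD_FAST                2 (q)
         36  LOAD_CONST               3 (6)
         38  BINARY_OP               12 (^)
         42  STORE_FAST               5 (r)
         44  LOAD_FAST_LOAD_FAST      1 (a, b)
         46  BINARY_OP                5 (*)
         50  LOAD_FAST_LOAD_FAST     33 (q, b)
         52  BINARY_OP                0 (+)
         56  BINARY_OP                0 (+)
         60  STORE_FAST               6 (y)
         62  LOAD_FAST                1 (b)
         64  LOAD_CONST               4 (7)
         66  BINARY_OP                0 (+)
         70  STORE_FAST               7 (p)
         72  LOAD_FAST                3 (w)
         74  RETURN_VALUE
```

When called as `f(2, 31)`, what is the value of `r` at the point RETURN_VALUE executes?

LOAD_FAST_LOAD_FAST a,b → push 2,31. Stack: [2, 31]
BINARY_OP - → 2 - 31 = -29. Stack: [-29]
STORE_FAST q → q=-29. Stack: []
LOAD_FAST a → push 2. Stack: [2]
LOAD_CONST → push 8. Stack: [2, 8]
BINARY_OP // → 2 // 8 = 0. Stack: [0]
STORE_FAST w → w=0. Stack: []
LOAD_CONST → push -9. Stack: [-9]
LOAD_FAST_LOAD_FAST w,a → push 0,2. Stack: [-9, 0, 2]
BINARY_OP + → 0 + 2 = 2. Stack: [-9, 2]
BINARY_OP + → -9 + 2 = -7. Stack: [-7]
STORE_FAST v → v=-7. Stack: []
LOAD_FAST q → push -29. Stack: [-29]
LOAD_CONST → push 6. Stack: [-29, 6]
BINARY_OP ^ → -29 ^ 6 = -27. Stack: [-27]
STORE_FAST r → r=-27. Stack: []
LOAD_FAST_LOAD_FAST a,b → push 2,31. Stack: [2, 31]
BINARY_OP * → 2 * 31 = 62. Stack: [62]
LOAD_FAST_LOAD_FAST q,b → push -29,31. Stack: [62, -29, 31]
BINARY_OP + → -29 + 31 = 2. Stack: [62, 2]
BINARY_OP + → 62 + 2 = 64. Stack: [64]
STORE_FAST y → y=64. Stack: []
LOAD_FAST b → push 31. Stack: [31]
LOAD_CONST → push 7. Stack: [31, 7]
BINARY_OP + → 31 + 7 = 38. Stack: [38]
STORE_FAST p → p=38. Stack: []
LOAD_FAST w → push 0. Stack: [0]
RETURN_VALUE → return 0.

-27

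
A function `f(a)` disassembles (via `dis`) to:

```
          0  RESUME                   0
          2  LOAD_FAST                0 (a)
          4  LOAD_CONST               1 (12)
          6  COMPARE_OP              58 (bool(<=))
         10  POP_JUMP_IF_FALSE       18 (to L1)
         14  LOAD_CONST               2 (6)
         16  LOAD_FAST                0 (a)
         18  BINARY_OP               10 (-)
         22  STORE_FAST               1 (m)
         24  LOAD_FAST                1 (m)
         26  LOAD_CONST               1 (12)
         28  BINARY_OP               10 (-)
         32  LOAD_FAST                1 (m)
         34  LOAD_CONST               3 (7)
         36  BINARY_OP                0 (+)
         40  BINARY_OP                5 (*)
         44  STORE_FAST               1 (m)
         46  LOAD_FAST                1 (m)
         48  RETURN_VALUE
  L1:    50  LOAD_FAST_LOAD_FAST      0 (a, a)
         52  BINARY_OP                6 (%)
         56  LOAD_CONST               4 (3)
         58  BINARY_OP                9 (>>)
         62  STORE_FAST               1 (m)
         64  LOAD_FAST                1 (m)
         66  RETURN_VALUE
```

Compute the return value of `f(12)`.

-18

LOAD_FAST a → push 12. Stack: [12]
LOAD_CONST → push 12. Stack: [12, 12]
COMPARE_OP bool(<=) → 12 vs 12 = True. Stack: [True]
POP_JUMP_IF_FALSE → pop True; no jump. Stack: []
LOAD_CONST → push 6. Stack: [6]
LOAD_FAST a → push 12. Stack: [6, 12]
BINARY_OP - → 6 - 12 = -6. Stack: [-6]
STORE_FAST m → m=-6. Stack: []
LOAD_FAST m → push -6. Stack: [-6]
LOAD_CONST → push 12. Stack: [-6, 12]
BINARY_OP - → -6 - 12 = -18. Stack: [-18]
LOAD_FAST m → push -6. Stack: [-18, -6]
LOAD_CONST → push 7. Stack: [-18, -6, 7]
BINARY_OP + → -6 + 7 = 1. Stack: [-18, 1]
BINARY_OP * → -18 * 1 = -18. Stack: [-18]
STORE_FAST m → m=-18. Stack: []
LOAD_FAST m → push -18. Stack: [-18]
RETURN_VALUE → return -18.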